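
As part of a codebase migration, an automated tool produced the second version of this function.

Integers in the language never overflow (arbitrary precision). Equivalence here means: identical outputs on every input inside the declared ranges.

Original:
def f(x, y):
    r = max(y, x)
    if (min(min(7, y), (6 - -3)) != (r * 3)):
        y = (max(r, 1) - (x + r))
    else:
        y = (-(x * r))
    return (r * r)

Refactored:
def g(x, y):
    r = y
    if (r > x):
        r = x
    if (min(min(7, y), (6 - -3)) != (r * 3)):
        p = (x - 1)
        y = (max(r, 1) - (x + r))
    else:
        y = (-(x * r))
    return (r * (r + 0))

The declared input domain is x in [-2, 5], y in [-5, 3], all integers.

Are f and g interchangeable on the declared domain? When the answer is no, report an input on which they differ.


Consider the input x=-2, y=-5.
f: r := -2 | (min(min(7, y), (6 - -3)) != (r * 3)): true | y := 5 | result 4
g: r := -5 | (r > x): false | (min(min(7, y), (6 - -3)) != (r * 3)): true | p := -3 | y := 8 | result 25
4 != 25, so the rewrite changes behavior.
verdict: not equivalent; witness: x=-2, y=-5


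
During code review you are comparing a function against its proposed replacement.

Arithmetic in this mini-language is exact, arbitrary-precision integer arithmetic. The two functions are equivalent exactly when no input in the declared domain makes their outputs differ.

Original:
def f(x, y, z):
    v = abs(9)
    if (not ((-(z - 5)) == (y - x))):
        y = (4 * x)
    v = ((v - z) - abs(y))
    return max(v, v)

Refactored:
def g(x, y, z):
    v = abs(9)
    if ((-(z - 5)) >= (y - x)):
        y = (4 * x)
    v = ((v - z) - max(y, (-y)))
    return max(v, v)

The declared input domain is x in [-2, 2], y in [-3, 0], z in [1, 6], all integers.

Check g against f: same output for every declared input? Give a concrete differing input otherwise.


Evaluate both at x=-2, y=-3, z=6.
f: v becomes 9; next (not ((-(z - 5)) == (y - x))) evaluates to false; next v becomes 0; next final value 0
g: v becomes 9; next ((-(z - 5)) >= (y - x)) evaluates to true; next y becomes -8; next v becomes -5; next final value -5
0 != -5, so the rewrite changes behavior.
verdict: not equivalent; witness: x=-2, y=-3, z=6


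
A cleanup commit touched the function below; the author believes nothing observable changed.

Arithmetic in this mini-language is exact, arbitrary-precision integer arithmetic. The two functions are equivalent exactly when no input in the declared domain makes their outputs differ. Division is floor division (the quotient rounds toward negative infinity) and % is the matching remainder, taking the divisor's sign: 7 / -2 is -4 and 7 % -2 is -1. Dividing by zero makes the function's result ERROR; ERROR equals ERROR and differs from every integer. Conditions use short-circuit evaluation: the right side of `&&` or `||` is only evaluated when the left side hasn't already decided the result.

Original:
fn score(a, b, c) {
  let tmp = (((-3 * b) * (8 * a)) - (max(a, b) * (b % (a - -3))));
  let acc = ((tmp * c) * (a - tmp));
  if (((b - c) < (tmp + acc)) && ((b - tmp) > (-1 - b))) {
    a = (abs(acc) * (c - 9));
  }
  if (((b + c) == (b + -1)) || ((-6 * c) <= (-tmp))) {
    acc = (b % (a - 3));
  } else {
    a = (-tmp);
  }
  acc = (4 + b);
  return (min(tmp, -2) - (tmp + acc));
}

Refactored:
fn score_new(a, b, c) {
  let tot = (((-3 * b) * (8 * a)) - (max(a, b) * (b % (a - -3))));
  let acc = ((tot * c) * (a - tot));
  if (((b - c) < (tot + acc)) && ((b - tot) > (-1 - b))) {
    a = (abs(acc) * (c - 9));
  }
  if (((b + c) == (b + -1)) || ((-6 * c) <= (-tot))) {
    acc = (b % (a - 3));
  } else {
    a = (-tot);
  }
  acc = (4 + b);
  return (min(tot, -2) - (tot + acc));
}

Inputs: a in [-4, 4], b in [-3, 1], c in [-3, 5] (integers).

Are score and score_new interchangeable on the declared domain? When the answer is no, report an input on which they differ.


Equivalent — the differences include local variable names differ, yet no declared input distinguishes the two.
One worked example (a=3, b=-3, c=4) — score: tmp=207, then acc=-168912, then (((b - c) < (tmp + acc)) && ((b - tmp) > (-1 - b))) is false, then (((b + c) == (b + -1)) || ((-6 * c) <= (-tmp))) is false, then a=-207, then acc=1, then returns -210; score_new: tot=207, then acc=-168912, then (((b - c) < (tot + acc)) && ((b - tot) > (-1 - b))) is false, then (((b + c) == (b + -1)) || ((-6 * c) <= (-tot))) is false, then a=-207, then acc=1, then returns -210; agreement on -210.
An exhaustive pass over the 405 declared inputs shows identical outputs.
verdict: equivalent


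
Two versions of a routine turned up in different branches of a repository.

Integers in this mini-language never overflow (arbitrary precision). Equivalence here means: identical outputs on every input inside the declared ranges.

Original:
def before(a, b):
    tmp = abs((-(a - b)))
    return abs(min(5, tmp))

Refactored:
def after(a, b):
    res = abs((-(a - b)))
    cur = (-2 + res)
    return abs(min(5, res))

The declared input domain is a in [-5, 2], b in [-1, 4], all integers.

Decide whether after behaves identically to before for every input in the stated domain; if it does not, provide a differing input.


A substantive addition is an assignment to `cur` whose value nothing reads; no result depends on it.
As a probe, take a=-1, b=4: before runs tmp becomes 5; next final value 5; after runs res becomes 5; next cur becomes 3; next final value 5; both end at 5.
Across all 48 domain points the two functions coincide.
verdict: equivalent


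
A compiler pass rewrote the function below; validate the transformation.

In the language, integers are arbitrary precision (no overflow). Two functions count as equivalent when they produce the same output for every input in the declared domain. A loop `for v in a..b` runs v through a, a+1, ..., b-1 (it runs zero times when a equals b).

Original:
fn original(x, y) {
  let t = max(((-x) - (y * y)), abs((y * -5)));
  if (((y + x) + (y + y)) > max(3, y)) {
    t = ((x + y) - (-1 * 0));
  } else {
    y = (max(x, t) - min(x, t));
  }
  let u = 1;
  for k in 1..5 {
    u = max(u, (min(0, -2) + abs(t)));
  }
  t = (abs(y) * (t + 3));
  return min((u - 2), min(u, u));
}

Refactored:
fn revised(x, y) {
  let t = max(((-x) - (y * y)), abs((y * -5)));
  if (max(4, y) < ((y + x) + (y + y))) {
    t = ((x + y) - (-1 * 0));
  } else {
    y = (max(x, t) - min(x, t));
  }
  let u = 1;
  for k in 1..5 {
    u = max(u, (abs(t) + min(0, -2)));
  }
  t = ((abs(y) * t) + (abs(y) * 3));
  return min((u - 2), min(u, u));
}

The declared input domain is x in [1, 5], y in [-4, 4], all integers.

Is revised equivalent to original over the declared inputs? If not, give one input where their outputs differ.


Evaluate both at x=1, y=1.
original: t becomes 5; next (((y + x) + (y + y)) > max(3, y)) evaluates to true; next t becomes 2; next u becomes 1; next at k=1:; next u becomes 1; next at k=2:; next u becomes 1; next at k=3:; next u becomes 1; next at k=4:; next u becomes 1; next t becomes 5; next final value -1
revised: t becomes 5; next (max(4, y) < ((y + x) + (y + y))) evaluates to false; next y becomes 4; next u becomes 1; next at k=1:; next u becomes 3; next at k=2:; next u becomes 3; next at k=3:; next u becomes 3; next at k=4:; next u becomes 3; next t becomes 32; next final value 1
-1 against 1: the behavior changed.
verdict: not equivalent; witness: x=1, y=1


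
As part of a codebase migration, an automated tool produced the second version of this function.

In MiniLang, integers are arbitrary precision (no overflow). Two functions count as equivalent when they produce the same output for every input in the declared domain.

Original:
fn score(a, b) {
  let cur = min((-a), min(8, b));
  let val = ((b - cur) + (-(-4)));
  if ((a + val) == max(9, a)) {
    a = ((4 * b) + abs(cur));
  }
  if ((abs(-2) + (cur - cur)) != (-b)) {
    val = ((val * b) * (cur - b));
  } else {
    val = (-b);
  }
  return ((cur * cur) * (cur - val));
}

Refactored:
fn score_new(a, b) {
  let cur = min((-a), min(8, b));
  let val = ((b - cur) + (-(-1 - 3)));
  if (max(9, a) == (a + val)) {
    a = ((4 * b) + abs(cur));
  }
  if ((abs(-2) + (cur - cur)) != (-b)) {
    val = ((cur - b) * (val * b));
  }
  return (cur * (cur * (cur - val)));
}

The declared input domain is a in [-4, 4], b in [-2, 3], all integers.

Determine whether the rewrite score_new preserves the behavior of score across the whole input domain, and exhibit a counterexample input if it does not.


The rewrite breaks on a=-4, b=-2, where the results are -16 and -24.
score: cur becomes -2; next val becomes 4; next ((a + val) == max(9, a)) evaluates to false; next ((abs(-2) + (cur - cur)) != (-b)) evaluates to false; next val becomes 2; next final value -16
score_new: cur becomes -2; next val becomes 4; next (max(9, a) == (a + val)) evaluates to false; next ((abs(-2) + (cur - cur)) != (-b)) evaluates to false; next final value -24
verdict: not equivalent; witness: a=-4, b=-2


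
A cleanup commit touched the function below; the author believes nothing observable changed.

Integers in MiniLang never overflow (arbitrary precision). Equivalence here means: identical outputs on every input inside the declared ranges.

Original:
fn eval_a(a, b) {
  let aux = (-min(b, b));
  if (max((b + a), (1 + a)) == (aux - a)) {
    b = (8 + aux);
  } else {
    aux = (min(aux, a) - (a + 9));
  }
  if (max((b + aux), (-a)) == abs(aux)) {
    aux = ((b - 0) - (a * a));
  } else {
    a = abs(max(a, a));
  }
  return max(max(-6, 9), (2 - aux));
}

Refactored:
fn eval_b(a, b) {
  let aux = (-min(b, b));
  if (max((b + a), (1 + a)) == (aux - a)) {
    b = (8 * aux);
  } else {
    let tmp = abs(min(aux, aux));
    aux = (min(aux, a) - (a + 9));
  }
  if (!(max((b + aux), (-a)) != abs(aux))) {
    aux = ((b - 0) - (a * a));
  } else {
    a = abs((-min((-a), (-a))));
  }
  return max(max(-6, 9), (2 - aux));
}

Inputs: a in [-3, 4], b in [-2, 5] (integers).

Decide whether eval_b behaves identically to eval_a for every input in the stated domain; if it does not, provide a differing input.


At a=-3, b=3: eval_a gives 9, eval_b gives 35.
verdict: not equivalent; witness: a=-3, b=3


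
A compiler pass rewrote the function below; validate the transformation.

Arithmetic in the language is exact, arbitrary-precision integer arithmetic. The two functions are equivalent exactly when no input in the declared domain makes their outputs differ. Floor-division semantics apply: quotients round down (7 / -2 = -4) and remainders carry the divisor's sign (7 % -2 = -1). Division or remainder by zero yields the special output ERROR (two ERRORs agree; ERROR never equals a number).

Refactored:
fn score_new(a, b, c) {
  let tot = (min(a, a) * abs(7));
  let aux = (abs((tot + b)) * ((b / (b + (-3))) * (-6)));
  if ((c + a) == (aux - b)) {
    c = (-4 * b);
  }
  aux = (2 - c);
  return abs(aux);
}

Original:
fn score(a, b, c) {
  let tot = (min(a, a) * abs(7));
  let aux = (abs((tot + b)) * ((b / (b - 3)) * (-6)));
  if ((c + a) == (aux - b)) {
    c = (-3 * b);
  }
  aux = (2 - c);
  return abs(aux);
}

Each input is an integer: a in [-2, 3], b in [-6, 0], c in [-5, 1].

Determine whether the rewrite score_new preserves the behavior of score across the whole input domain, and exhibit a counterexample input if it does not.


Consider the input a=0, b=-1, c=1.
score: tot = 0; aux = 0; ((c + a) == (aux - b)) -> true; c = 3; aux = -1; return 1
score_new: tot = 0; aux = 0; ((c + a) == (aux - b)) -> true; c = 4; aux = -2; return 2
1 vs 2 — the two versions disagree here.
verdict: not equivalent; witness: a=0, b=-1, c=1


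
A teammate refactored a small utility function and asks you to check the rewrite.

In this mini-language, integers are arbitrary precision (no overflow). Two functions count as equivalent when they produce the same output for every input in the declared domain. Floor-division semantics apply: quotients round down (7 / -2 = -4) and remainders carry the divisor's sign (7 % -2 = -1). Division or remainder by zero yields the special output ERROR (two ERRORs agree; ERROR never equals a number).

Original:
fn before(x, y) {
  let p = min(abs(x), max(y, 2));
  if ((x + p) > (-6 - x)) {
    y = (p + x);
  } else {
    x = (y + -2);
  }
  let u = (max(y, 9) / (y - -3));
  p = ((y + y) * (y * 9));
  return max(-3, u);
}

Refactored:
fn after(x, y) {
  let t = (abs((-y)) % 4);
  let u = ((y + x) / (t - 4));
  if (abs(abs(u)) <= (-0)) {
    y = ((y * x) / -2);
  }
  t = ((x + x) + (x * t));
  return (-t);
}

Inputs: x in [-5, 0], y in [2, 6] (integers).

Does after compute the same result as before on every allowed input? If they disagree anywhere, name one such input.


Try x=-5, y=2.
before: p becomes 2; next ((x + p) > (-6 - x)) evaluates to false; next x becomes 0; next u becomes 1; next p becomes 72; next final value 1
after: t becomes 2; next u becomes 1; next (abs(abs(u)) <= (-0)) evaluates to false; next t becomes -20; next final value 20
1 and 20 differ, so these are not the same function on this domain.
verdict: not equivalent; witness: x=-5, y=2


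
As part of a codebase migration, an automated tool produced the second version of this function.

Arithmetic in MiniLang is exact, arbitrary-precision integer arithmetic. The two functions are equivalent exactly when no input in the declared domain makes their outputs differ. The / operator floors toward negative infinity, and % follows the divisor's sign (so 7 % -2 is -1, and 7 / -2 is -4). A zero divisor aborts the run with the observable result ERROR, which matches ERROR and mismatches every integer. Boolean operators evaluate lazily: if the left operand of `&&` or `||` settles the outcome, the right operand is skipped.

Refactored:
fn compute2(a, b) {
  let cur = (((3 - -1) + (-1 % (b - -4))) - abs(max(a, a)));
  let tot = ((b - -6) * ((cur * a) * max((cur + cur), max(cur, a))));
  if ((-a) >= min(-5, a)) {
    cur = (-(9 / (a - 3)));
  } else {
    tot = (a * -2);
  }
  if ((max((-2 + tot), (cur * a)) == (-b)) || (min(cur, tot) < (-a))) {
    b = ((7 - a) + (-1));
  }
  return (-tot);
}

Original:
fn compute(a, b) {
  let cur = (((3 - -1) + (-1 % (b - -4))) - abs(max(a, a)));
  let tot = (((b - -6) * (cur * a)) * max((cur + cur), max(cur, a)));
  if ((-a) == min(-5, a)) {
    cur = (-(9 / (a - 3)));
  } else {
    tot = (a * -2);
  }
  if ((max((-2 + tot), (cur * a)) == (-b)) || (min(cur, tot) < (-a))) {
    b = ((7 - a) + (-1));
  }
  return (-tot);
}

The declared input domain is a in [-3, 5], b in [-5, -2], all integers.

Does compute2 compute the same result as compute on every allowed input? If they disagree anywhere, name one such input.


Take a=-3, b=-5.
compute: cur = 1; tot = -6; ((-a) == min(-5, a)) -> false; tot = 6; ((max((-2 + tot), (cur * a)) == (-b)) || (min(cur, tot) < (-a))) -> true; b = 9; return -6
compute2: cur = 1; tot = -6; ((-a) >= min(-5, a)) -> true; cur = 2; ((max((-2 + tot), (cur * a)) == (-b)) || (min(cur, tot) < (-a))) -> true; b = 9; return 6
-6 and 6 differ, so these are not the same function on this domain.
verdict: not equivalent; witness: a=-3, b=-5


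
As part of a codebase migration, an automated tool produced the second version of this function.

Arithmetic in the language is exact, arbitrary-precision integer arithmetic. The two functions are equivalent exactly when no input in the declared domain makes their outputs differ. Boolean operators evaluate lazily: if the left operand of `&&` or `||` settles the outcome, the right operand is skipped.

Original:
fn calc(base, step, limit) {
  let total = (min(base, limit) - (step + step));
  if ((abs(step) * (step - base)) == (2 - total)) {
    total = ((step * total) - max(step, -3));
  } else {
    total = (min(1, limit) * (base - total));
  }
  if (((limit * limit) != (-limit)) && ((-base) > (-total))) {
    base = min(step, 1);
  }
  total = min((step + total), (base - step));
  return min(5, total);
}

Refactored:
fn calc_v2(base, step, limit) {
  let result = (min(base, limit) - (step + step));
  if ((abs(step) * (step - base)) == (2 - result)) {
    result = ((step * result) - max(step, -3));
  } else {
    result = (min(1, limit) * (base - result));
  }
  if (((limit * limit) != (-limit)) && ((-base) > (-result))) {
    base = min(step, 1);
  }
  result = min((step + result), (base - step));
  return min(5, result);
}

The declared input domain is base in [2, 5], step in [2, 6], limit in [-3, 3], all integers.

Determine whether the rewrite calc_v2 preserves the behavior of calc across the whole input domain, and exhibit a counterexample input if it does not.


Changes here: local variable names differ; the full 140-point sweep finds no disagreement.
verdict: equivalent


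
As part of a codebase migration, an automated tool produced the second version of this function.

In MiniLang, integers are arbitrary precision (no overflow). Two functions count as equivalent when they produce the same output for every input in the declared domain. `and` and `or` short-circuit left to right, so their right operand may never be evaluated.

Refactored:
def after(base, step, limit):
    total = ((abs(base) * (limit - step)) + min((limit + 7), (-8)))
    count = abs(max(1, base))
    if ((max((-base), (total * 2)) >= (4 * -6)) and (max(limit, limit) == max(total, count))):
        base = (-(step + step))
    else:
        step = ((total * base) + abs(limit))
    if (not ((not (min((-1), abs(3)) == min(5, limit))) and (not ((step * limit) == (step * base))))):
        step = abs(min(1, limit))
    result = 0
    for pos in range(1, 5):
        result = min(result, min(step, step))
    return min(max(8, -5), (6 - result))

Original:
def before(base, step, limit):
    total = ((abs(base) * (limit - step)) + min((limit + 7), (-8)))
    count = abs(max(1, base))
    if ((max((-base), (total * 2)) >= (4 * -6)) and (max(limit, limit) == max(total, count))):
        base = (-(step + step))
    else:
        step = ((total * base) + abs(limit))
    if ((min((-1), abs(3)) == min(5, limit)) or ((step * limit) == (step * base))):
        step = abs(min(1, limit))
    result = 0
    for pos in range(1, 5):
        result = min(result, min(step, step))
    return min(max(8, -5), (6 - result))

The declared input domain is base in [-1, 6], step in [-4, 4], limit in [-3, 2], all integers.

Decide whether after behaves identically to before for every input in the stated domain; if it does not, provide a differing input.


The two are interchangeable: boolean connective usage differs, and every declared input agrees.
As a probe, take base=6, step=-1, limit=0: before runs total := -2 | count := 6 | ((max((-base), (total * 2)) >= (4 * -6)) and (max(limit, limit) == max(total, count))): false | step := -12 | ((min((-1), abs(3)) == min(5, limit)) or ((step * limit) == (step * base))): false | result := 0 | iter pos=1: | result := -12 | iter pos=2: | result := -12 | iter pos=3: | result := -12 | iter pos=4: | result := -12 | result 8; after runs total := -2 | count := 6 | ((max((-base), (total * 2)) >= (4 * -6)) and (max(limit, limit) == max(total, count))): false | step := -12 | (not ((not (min((-1), abs(3)) == min(5, limit))) and (not ((step * limit) == (step * base))))): false | result := 0 | iter pos=1: | result := -12 | iter pos=2: | result := -12 | iter pos=3: | result := -12 | iter pos=4: | result := -12 | result 8; both end at 8.
Across all 432 domain points the two functions coincide.
verdict: equivalent


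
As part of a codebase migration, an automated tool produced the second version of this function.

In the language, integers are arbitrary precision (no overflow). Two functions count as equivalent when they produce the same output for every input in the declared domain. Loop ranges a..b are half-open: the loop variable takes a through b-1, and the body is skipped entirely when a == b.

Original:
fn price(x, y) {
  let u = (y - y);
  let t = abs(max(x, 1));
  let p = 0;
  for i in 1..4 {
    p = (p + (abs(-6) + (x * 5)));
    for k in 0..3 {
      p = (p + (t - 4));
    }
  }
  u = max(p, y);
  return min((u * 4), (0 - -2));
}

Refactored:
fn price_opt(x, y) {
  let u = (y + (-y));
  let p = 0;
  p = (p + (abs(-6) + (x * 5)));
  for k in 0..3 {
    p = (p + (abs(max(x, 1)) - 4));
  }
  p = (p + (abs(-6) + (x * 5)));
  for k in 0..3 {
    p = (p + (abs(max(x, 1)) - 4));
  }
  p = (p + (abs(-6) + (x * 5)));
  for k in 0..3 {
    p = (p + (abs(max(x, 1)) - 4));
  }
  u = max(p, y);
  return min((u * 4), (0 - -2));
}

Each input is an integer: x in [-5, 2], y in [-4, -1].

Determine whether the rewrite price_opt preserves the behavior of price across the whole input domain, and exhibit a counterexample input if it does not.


Differences: local variable names differ, statement counts differ, arithmetic usage differs, min/max/abs usage differs, loop structure differs, constant usage differs — yet all 32 inputs agree.
verdict: equivalent


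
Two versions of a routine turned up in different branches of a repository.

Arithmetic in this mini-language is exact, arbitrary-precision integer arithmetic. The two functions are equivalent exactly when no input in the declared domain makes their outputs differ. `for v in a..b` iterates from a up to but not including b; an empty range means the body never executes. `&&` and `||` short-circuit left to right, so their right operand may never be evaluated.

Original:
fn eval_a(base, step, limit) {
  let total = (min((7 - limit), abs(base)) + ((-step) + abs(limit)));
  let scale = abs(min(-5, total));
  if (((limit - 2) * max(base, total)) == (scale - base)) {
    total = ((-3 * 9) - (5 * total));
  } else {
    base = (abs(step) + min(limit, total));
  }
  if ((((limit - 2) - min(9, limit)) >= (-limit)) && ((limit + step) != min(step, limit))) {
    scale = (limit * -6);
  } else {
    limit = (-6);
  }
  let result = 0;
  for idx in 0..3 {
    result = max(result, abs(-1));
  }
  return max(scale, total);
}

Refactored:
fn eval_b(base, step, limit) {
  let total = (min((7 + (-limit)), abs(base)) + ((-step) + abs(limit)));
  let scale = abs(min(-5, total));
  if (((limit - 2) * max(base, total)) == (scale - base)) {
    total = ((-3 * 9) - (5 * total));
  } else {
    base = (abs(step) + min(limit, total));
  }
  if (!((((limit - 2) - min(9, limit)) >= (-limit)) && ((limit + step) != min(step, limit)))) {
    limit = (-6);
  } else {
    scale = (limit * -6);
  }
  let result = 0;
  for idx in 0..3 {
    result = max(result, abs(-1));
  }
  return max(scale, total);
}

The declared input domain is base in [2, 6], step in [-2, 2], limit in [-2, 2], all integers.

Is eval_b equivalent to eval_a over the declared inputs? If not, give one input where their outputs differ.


Although arithmetic usage differs, boolean connective usage differs, 125/125 inputs agree.
verdict: equivalent


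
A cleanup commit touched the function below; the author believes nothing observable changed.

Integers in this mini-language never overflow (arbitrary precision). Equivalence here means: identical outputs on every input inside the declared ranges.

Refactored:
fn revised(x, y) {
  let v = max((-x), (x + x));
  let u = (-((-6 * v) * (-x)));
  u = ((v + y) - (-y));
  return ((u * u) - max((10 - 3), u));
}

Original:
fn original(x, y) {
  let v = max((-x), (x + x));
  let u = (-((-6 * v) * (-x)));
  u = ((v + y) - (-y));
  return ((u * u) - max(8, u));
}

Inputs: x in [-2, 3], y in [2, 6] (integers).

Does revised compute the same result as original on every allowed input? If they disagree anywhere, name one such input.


Input x=-2, y=2: 28 from original versus 29 from revised.
verdict: not equivalent; witness: x=-2, y=2


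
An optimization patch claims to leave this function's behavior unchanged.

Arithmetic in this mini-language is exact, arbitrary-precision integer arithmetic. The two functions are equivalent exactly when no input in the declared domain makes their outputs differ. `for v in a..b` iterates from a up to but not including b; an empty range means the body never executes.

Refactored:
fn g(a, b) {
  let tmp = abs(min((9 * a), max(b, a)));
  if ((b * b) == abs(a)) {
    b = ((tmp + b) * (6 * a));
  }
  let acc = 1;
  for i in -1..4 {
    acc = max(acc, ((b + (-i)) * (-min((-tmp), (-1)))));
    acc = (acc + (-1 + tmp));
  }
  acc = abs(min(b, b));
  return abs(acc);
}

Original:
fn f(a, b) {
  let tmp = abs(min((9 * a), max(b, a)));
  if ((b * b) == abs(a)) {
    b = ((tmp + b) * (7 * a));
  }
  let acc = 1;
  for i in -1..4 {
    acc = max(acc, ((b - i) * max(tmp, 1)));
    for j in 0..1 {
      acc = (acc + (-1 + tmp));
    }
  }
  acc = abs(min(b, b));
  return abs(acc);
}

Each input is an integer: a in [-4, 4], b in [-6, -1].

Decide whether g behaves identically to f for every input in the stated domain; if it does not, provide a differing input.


Consider the input a=-4, b=-2.
f: tmp := 36 | ((b * b) == abs(a)): true | b := -952 | acc := 1 | iter i=-1: | acc := 1 | iter j=0: | acc := 36 | iter i=0: | acc := 36 | iter j=0: | acc := 71 | iter i=1: | acc := 71 | iter j=0: | acc := 106 | iter i=2: | acc := 106 | iter j=0: | acc := 141 | iter i=3: | acc := 141 | iter j=0: | acc := 176 | acc := 952 | result 952
g: tmp := 36 | ((b * b) == abs(a)): true | b := -816 | acc := 1 | iter i=-1: | acc := 1 | acc := 36 | iter i=0: | acc := 36 | acc := 71 | iter i=1: | acc := 71 | acc := 106 | iter i=2: | acc := 106 | acc := 141 | iter i=3: | acc := 141 | acc := 176 | acc := 816 | result 816
952 != 816, so the rewrite changes behavior.
verdict: not equivalent; witness: a=-4, b=-2


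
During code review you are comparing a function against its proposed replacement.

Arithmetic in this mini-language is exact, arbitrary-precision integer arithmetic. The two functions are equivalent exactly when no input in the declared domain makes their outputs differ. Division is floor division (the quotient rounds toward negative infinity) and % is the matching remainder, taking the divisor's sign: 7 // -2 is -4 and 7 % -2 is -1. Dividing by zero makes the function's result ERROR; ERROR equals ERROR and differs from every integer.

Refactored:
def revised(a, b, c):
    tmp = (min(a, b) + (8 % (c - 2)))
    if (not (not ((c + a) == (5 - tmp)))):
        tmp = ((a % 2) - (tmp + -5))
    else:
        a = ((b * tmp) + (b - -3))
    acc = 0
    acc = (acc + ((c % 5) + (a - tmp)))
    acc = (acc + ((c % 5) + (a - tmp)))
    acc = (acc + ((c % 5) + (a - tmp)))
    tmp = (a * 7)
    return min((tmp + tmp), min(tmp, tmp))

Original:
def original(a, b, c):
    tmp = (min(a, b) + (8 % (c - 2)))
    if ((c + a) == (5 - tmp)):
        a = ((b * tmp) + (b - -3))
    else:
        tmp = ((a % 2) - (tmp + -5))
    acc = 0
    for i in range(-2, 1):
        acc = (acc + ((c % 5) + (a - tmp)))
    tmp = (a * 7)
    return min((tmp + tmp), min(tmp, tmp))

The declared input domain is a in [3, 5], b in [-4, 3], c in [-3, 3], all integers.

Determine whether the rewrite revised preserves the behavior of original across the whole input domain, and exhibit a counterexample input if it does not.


Not equivalent: a=3, b=-4, c=-3 separates them (21 vs 161).
original: tmp := -6 | ((c + a) == (5 - tmp)): false | tmp := 12 | acc := 0 | iter i=-2: | acc := -7 | iter i=-1: | acc := -14 | iter i=0: | acc := -21 | tmp := 21 | result 21
revised: tmp := -6 | (not (not ((c + a) == (5 - tmp)))): false | a := 23 | acc := 0 | acc := 31 | acc := 62 | acc := 93 | tmp := 161 | result 161
verdict: not equivalent; witness: a=3, b=-4, c=-3


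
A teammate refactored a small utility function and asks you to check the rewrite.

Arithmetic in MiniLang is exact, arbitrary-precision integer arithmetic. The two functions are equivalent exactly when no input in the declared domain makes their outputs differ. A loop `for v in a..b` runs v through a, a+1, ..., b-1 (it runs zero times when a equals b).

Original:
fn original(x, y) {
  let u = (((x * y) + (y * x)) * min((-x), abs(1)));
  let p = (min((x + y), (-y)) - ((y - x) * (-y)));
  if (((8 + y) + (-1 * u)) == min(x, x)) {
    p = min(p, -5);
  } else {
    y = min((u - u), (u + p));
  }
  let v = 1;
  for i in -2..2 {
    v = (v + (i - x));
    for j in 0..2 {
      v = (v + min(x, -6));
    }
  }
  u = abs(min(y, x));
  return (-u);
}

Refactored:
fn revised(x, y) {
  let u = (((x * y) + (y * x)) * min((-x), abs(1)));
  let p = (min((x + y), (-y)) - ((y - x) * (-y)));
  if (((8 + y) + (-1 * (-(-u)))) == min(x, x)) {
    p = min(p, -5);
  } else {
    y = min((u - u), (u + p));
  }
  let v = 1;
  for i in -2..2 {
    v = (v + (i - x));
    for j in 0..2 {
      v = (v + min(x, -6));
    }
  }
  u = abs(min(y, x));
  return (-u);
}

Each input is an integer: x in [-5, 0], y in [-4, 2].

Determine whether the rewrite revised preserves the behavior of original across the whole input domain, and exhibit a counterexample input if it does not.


Equivalent — the differences include same computation, different form, yet no declared input distinguishes the two.
Spot check at x=-2, y=-1 — original: u := 4 | p := -4 | (((8 + y) + (-1 * u)) == min(x, x)): false | y := 0 | v := 1 | iter i=-2: | v := 1 | iter j=0: | v := -5 | iter j=1: | v := -11 | iter i=-1: | v := -10 | iter j=0: | v := -16 | iter j=1: | v := -22 | iter i=0: | v := -20 | iter j=0: | v := -26 | iter j=1: | v := -32 | iter i=1: | v := -29 | iter j=0: | v := -35 | iter j=1: | v := -41 | u := 2 | result -2. revised: u := 4 | p := -4 | (((8 + y) + (-1 * (-(-u)))) == min(x, x)): false | y := 0 | v := 1 | iter i=-2: | v := 1 | iter j=0: | v := -5 | iter j=1: | v := -11 | iter i=-1: | v := -10 | iter j=0: | v := -16 | iter j=1: | v := -22 | iter i=0: | v := -20 | iter j=0: | v := -26 | iter j=1: | v := -32 | iter i=1: | v := -29 | iter j=0: | v := -35 | iter j=1: | v := -41 | u := 2 | result -2. Both give -2.
An exhaustive pass over the 42 declared inputs shows identical outputs.
verdict: equivalent


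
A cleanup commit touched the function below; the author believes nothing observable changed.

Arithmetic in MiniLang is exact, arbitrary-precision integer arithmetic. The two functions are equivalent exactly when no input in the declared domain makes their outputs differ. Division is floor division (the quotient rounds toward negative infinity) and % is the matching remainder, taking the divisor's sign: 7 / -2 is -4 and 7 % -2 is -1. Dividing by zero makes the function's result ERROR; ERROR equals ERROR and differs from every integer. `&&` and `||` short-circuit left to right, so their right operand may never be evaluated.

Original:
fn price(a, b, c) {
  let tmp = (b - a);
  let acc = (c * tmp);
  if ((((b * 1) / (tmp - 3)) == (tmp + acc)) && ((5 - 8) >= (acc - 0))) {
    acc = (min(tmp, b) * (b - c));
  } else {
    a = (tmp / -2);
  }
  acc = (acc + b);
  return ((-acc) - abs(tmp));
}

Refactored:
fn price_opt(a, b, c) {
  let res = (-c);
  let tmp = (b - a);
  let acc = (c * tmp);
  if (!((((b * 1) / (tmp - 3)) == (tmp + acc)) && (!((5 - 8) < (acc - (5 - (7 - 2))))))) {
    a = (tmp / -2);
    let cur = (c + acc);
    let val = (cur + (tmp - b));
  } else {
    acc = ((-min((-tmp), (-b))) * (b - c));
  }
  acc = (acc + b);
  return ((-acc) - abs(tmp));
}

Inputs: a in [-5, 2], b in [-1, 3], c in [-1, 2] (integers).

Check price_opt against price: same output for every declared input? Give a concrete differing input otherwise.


These are not equivalent — on a=-5, b=0, c=-1 the outputs split (-5 vs -10).
price: tmp=5, then acc=-5, then ((((b * 1) / (tmp - 3)) == (tmp + acc)) && ((5 - 8) >= (acc - 0))) is true, then acc=0, then acc=0, then returns -5
price_opt: res=1, then tmp=5, then acc=-5, then (!((((b * 1) / (tmp - 3)) == (tmp + acc)) && (!((5 - 8) < (acc - (5 - (7 - 2))))))) is false, then acc=5, then acc=5, then returns -10
verdict: not equivalent; witness: a=-5, b=0, c=-1


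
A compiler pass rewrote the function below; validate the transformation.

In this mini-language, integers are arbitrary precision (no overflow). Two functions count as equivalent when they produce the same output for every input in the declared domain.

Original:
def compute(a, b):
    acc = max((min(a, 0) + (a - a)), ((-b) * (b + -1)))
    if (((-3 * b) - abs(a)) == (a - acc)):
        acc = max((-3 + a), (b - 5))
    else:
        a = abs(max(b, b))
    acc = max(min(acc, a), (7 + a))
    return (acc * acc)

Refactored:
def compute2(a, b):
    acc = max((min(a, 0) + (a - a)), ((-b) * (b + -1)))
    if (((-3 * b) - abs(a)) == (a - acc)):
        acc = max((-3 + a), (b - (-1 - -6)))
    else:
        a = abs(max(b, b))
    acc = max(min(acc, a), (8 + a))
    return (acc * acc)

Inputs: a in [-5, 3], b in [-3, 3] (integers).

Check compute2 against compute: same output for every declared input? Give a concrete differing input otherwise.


Evaluate both at a=-5, b=-3.
compute: acc becomes -5; next (((-3 * b) - abs(a)) == (a - acc)) evaluates to false; next a becomes 3; next acc becomes 10; next final value 100
compute2: acc becomes -5; next (((-3 * b) - abs(a)) == (a - acc)) evaluates to false; next a becomes 3; next acc becomes 11; next final value 121
100 != 121, so the rewrite changes behavior.
verdict: not equivalent; witness: a=-5, b=-3


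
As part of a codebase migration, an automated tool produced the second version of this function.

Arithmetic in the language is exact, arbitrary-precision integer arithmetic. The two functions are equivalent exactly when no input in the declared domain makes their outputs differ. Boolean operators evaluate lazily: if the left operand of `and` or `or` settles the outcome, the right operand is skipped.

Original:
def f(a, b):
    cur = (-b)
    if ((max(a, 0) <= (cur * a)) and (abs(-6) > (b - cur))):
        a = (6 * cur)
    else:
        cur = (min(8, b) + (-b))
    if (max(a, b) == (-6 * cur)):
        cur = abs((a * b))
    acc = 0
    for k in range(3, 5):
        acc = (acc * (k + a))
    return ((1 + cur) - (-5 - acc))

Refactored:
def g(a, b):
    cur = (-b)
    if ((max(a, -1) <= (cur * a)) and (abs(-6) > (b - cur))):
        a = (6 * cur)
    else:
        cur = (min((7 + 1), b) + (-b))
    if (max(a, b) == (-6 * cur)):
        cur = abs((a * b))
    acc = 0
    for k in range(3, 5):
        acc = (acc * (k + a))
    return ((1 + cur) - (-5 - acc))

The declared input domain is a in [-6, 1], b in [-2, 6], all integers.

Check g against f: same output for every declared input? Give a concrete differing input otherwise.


Not equivalent: a=-1, b=-1 separates them (6 vs 7).
f: cur becomes 1; next ((max(a, 0) <= (cur * a)) and (abs(-6) > (b - cur))) evaluates to false; next cur becomes 0; next (max(a, b) == (-6 * cur)) evaluates to false; next acc becomes 0; next at k=3:; next acc becomes 0; next at k=4:; next acc becomes 0; next final value 6
g: cur becomes 1; next ((max(a, -1) <= (cur * a)) and (abs(-6) > (b - cur))) evaluates to true; next a becomes 6; next (max(a, b) == (-6 * cur)) evaluates to false; next acc becomes 0; next at k=3:; next acc becomes 0; next at k=4:; next acc becomes 0; next final value 7
verdict: not equivalent; witness: a=-1, b=-1


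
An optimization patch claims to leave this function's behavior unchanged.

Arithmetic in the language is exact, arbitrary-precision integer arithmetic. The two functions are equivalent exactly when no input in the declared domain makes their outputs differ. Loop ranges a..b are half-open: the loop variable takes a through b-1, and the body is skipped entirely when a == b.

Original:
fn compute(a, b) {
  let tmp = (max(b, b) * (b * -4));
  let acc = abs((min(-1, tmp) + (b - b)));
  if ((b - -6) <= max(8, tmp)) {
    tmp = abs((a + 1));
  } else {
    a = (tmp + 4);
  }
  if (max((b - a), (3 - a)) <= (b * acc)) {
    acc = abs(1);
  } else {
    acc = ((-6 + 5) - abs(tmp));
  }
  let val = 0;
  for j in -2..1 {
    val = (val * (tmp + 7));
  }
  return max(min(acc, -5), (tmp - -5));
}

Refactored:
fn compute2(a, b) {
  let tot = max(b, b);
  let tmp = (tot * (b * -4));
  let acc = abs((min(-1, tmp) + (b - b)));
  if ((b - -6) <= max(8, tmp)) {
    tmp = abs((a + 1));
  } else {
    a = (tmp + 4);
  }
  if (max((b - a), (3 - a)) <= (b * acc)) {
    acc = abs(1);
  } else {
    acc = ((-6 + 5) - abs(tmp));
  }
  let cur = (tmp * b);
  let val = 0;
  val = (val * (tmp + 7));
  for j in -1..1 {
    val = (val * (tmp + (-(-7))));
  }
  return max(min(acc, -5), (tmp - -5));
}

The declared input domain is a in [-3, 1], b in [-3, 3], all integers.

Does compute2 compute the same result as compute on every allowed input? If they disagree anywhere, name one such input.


Equivalent — the differences include loop structure differs, and local variable names differ, and arithmetic usage differs, and statement counts differ, and constant usage differs, yet no declared input distinguishes the two.
One worked example (a=0, b=2) — compute: tmp := -16 | acc := 16 | ((b - -6) <= max(8, tmp)): true | tmp := 1 | (max((b - a), (3 - a)) <= (b * acc)): true | acc := 1 | val := 0 | iter j=-2: | val := 0 | iter j=-1: | val := 0 | iter j=0: | val := 0 | result 6; compute2: tot := 2 | tmp := -16 | acc := 16 | ((b - -6) <= max(8, tmp)): true | tmp := 1 | (max((b - a), (3 - a)) <= (b * acc)): true | acc := 1 | cur := 2 | val := 0 | val := 0 | iter j=-1: | val := 0 | iter j=0: | val := 0 | result 6; agreement on 6.
Every one of the 35 inputs gives matching results.
verdict: equivalent


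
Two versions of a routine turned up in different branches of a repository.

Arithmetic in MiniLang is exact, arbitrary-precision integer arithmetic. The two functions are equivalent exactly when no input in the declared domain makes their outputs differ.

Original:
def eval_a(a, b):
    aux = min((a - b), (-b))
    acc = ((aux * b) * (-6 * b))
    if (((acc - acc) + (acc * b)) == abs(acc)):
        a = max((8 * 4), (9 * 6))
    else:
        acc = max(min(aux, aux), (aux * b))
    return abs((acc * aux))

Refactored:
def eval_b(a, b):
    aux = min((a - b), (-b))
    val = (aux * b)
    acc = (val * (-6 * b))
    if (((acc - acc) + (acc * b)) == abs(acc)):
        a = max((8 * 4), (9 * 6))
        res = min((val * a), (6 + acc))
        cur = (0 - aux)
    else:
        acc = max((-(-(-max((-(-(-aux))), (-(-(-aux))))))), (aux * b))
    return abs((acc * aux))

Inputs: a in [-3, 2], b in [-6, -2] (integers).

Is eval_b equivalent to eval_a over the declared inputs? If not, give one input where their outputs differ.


Behavior is preserved: although arithmetic usage differs, and min/max/abs usage differs, and statement counts differ, and local variable names differ, and constant usage differs, the outputs never diverge.
One worked example (a=1, b=-2) — eval_a: aux becomes 2; next acc becomes -48; next (((acc - acc) + (acc * b)) == abs(acc)) evaluates to false; next acc becomes 2; next final value 4; eval_b: aux becomes 2; next val becomes -4; next acc becomes -48; next (((acc - acc) + (acc * b)) == abs(acc)) evaluates to false; next acc becomes 2; next final value 4; agreement on 4.
Sweeping the whole domain (30 inputs) finds no disagreement.
verdict: equivalent


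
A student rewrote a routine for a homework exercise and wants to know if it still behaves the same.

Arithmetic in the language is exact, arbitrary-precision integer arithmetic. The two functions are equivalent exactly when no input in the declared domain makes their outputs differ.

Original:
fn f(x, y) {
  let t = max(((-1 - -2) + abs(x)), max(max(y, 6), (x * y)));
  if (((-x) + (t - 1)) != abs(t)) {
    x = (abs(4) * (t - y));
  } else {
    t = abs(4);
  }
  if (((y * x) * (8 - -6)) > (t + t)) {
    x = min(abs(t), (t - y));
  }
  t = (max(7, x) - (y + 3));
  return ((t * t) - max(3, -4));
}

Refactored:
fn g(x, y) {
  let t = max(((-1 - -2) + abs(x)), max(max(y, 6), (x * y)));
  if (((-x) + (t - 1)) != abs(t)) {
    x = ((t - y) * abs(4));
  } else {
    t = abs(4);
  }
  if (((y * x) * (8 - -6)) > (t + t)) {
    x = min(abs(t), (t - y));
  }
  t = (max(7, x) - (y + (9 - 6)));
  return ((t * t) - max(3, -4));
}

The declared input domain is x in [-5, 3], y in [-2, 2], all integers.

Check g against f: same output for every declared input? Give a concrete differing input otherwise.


Differences: constant usage differs; and arithmetic usage differs — yet all 45 inputs agree.
verdict: equivalent


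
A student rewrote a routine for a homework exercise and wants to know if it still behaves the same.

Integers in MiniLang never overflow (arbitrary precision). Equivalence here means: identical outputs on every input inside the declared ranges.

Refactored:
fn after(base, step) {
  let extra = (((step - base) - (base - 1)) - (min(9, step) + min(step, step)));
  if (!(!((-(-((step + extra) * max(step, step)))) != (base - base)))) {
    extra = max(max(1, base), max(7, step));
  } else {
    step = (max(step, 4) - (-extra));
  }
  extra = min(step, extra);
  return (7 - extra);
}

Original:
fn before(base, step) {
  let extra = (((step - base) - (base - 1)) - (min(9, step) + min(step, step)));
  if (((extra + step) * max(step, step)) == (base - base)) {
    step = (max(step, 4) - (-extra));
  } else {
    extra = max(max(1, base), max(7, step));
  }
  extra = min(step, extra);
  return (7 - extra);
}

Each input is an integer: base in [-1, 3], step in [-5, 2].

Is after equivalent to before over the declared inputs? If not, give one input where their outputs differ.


Changes here: boolean connective usage differs; also comparison usage differs; the full 40-point sweep finds no disagreement.
verdict: equivalent
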